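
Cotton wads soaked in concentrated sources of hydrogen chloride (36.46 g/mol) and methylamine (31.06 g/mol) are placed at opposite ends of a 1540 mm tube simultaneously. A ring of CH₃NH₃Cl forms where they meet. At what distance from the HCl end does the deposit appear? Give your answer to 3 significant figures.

739 mm

Graham's law gives d_HCl/d_CH₃NH₂ = rate_HCl/rate_CH₃NH₂ = √(M_CH₃NH₂/M_HCl) = √(31.06/36.46) = 0.9230.
With d_HCl + d_CH₃NH₂ = 1540 mm, d_CH₃NH₂ = 1540/(1 + 0.9230) = 800.8 mm.
d_HCl = 1540 − 800.8 = 739 mm.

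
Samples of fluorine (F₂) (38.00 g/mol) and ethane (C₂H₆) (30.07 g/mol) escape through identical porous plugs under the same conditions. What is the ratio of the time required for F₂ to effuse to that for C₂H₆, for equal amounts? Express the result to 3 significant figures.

By Graham's law, t_F₂/t_C₂H₆ = √(M_F₂/M_C₂H₆) = √(38.00/30.07) = √1.264 = 1.12.

1.12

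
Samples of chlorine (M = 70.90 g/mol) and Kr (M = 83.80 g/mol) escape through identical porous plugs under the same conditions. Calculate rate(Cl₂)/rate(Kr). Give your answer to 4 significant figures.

Graham's law gives rate_Cl₂/rate_Kr = √(M_Kr/M_Cl₂) = √(83.80/70.90) = √1.182 = 1.087.

1.087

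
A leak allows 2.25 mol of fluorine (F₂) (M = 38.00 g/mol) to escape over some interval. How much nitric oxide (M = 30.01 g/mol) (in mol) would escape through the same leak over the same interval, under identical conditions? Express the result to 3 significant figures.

2.53 mol

Since effusion rate ∝ 1/√M, rate_NO/rate_F₂ = √(M_F₂/M_NO) = √(38.00/30.01) = √1.266 = 1.125.
So the amount for NO is 2.25 × 1.125 = 2.53 mol.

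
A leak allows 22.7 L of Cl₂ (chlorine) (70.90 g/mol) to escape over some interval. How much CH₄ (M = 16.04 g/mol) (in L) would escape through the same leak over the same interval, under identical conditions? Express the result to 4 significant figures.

47.73 L

Using Graham's law: rate_CH₄/rate_Cl₂ = √(M_Cl₂/M_CH₄) = √(70.90/16.04) = √4.420 = 2.102.
So the volume for CH₄ is 22.7 × 2.102 = 47.73 L.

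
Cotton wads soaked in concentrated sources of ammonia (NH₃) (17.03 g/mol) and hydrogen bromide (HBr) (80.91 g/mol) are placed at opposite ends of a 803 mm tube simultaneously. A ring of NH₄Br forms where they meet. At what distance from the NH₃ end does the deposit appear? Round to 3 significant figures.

550 mm

Graham's law gives d_NH₃/d_HBr = rate_NH₃/rate_HBr = √(M_HBr/M_NH₃) = √(80.91/17.03) = 2.180.
With d_NH₃ + d_HBr = 803 mm, d_HBr = 803/(1 + 2.180) = 252.5 mm.
d_NH₃ = 803 − 252.5 = 550 mm.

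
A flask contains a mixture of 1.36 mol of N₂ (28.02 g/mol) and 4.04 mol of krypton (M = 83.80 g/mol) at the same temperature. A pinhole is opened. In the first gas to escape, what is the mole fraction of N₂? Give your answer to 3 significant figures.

0.368

Each component's effusion rate ∝ (its partial pressure)·(1/√M) ∝ n_i/√M_i.
x_N₂(eff) = (n_N₂/√M_N₂) / (n_N₂/√M_N₂ + n_Kr/√M_Kr)
= (1.36/√28.02) / (1.36/√28.02 + 4.04/√83.80) = 0.2569/(0.2569 + 0.4413) = 0.368.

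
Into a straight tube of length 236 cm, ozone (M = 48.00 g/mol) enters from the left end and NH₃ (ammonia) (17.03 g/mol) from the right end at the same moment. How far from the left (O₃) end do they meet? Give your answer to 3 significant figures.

88.1 cm

Distances travelled in equal time are proportional to diffusion rates, so d_O₃/d_NH₃ = √(M_NH₃/M_O₃) = √(17.03/48.00) = 0.5956.
With d_O₃ + d_NH₃ = 236 cm, d_NH₃ = 236/(1 + 0.5956) = 147.9 cm.
d_O₃ = 236 − 147.9 = 88.1 cm.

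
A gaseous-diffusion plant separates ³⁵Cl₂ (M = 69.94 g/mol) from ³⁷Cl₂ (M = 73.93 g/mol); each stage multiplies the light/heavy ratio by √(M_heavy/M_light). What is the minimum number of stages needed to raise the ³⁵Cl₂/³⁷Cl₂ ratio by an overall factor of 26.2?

118

Single-stage factor α = √(73.93/69.94), so ln α = ½ ln(1.05705) = 0.02774.
Need α^N ≥ 26.2 ⇒ N ≥ ln(26.2) / ln α = 3.266 / 0.02774 = 117.73.
Rounding up, N = 118 stages.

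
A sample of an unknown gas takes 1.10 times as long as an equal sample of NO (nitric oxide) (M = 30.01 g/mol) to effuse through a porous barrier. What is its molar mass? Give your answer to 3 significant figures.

36.3 g/mol

By Graham's law, t_X/t_NO = √(M_X/M_NO).
1.10 = √(M_X/30.01)
M_X = 30.01 × 1.10² = 30.01 × 1.210 = 36.3 g/mol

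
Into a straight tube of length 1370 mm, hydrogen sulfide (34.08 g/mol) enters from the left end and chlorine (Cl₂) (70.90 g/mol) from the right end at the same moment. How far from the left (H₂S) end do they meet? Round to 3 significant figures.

Distances travelled in equal time are proportional to diffusion rates, so d_H₂S/d_Cl₂ = √(M_Cl₂/M_H₂S) = √(70.90/34.08) = 1.442.
With d_H₂S + d_Cl₂ = 1370 mm, d_Cl₂ = 1370/(1 + 1.442) = 560.9 mm.
d_H₂S = 1370 − 560.9 = 809 mm.

809 mm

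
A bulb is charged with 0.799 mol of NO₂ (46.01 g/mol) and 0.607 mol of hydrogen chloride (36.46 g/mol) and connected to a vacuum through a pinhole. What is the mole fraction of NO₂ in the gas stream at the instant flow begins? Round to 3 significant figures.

The effusion rate of species i is ∝ p_i/√M_i ∝ n_i/√M_i.
x_NO₂(eff) = (n_NO₂/√M_NO₂) / (n_NO₂/√M_NO₂ + n_HCl/√M_HCl)
= (0.799/√46.01) / (0.799/√46.01 + 0.607/√36.46) = 0.1178/(0.1178 + 0.1005) = 0.540.

0.540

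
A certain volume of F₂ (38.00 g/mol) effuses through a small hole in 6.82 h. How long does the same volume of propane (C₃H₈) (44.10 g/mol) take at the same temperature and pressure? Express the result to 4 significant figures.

7.347 h

Since effusion rate ∝ 1/√M, t_C₃H₈/t_F₂ = √(M_C₃H₈/M_F₂) = √(44.10/38.00) = √1.161 = 1.077.
So the time for C₃H₈ is 6.82 × 1.077 = 7.347 h.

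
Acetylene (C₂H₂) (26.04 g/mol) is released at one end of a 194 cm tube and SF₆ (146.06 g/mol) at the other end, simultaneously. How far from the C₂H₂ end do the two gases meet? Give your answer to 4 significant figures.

Graham's law gives d_C₂H₂/d_SF₆ = rate_C₂H₂/rate_SF₆ = √(M_SF₆/M_C₂H₂) = √(146.06/26.04) = 2.368.
With d_C₂H₂ + d_SF₆ = 194 cm, d_SF₆ = 194/(1 + 2.368) = 57.60 cm.
d_C₂H₂ = 194 − 57.60 = 136.4 cm.

136.4 cm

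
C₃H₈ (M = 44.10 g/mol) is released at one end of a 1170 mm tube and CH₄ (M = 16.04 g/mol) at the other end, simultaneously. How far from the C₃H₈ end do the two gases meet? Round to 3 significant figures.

In equal time, each gas travels a distance ∝ its rate ∝ 1/√M, so d_C₃H₈/d_CH₄ = √(M_CH₄/M_C₃H₈) = √(16.04/44.10) = 0.6031.
With d_C₃H₈ + d_CH₄ = 1170 mm, d_CH₄ = 1170/(1 + 0.6031) = 729.8 mm.
d_C₃H₈ = 1170 − 729.8 = 440 mm.

440 mm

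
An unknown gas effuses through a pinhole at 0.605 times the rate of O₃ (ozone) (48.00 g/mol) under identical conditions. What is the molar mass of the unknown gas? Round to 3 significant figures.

131 g/mol

From Graham's law, rate_X/rate_O₃ = √(M_O₃/M_X).
0.605 = √(48.00/M_X)
M_X = 48.00 / 0.605² = 48.00 / 0.3660 = 131 g/mol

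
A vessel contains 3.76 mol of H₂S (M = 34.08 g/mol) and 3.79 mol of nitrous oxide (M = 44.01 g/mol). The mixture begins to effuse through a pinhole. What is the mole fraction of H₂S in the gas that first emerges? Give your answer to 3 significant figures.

Effusion rate of each component ∝ n_i/√M_i (partial pressure × 1/√M).
Mole fraction of H₂S in the effusate = (n_H₂S/√M_H₂S) / (n_H₂S/√M_H₂S + n_N₂O/√M_N₂O)
= (3.76/√34.08) / (3.76/√34.08 + 3.79/√44.01) = 0.6441/(0.6441 + 0.5713) = 0.530.

0.530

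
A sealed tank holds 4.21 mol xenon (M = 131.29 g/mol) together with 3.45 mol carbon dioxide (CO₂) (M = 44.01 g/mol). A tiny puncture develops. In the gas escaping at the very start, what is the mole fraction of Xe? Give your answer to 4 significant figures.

The effusion rate of species i is ∝ p_i/√M_i ∝ n_i/√M_i.
So x_Xe in the escaping gas = (n_Xe/√M_Xe) / Σ(n_i/√M_i)
= (4.21/√131.29) / (4.21/√131.29 + 3.45/√44.01) = 0.3674/(0.3674 + 0.5200) = 0.4140.

0.4140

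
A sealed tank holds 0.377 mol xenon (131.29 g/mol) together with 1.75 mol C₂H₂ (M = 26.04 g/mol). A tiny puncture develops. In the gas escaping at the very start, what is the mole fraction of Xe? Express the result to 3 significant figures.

0.0875

Effusion rate of each component ∝ n_i/√M_i (partial pressure × 1/√M).
So x_Xe in the escaping gas = (n_Xe/√M_Xe) / Σ(n_i/√M_i)
= (0.377/√131.29) / (0.377/√131.29 + 1.75/√26.04) = 0.03290/(0.03290 + 0.3429) = 0.0875.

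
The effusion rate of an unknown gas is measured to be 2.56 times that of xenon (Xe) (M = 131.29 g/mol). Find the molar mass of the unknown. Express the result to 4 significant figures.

20.03 g/mol

Graham's law gives rate_X/rate_Xe = √(M_Xe/M_X).
2.56 = √(131.29/M_X)
M_X = 131.29 / 2.56² = 131.29 / 6.554 = 20.03 g/mol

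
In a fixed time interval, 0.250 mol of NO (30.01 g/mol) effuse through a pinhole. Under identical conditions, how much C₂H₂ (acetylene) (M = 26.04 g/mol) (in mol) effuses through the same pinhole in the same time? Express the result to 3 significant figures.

From Graham's law, rate_C₂H₂/rate_NO = √(M_NO/M_C₂H₂) = √(30.01/26.04) = √1.152 = 1.074.
So the amount for C₂H₂ is 0.250 × 1.074 = 0.268 mol.

0.268 mol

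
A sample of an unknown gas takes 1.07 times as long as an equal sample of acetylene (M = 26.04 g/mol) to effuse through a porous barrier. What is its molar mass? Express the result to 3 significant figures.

Using Graham's law: t_X/t_C₂H₂ = √(M_X/M_C₂H₂).
1.07 = √(M_X/26.04)
M_X = 26.04 × 1.07² = 26.04 × 1.145 = 29.8 g/mol

29.8 g/mol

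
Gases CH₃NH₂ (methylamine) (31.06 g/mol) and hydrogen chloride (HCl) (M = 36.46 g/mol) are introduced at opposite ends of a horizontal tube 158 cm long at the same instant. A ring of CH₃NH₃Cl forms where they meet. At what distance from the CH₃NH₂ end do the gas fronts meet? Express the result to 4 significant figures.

Distances travelled in equal time are proportional to diffusion rates, so d_CH₃NH₂/d_HCl = √(M_HCl/M_CH₃NH₂) = √(36.46/31.06) = 1.083.
With d_CH₃NH₂ + d_HCl = 158 cm, d_HCl = 158/(1 + 1.083) = 75.84 cm.
d_CH₃NH₂ = 158 − 75.84 = 82.16 cm.

82.16 cm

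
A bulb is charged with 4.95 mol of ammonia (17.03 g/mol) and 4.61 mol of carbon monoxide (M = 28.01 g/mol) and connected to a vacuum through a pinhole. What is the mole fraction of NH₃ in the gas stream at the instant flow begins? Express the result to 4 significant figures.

0.5793

The effusion rate of species i is ∝ p_i/√M_i ∝ n_i/√M_i.
Mole fraction of NH₃ in the effusate = (n_NH₃/√M_NH₃) / (n_NH₃/√M_NH₃ + n_CO/√M_CO)
= (4.95/√17.03) / (4.95/√17.03 + 4.61/√28.01) = 1.199/(1.199 + 0.8711) = 0.5793.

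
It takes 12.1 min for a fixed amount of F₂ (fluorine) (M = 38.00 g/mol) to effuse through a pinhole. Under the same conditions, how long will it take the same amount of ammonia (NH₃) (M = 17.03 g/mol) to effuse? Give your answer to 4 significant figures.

8.100 min

Graham's law gives t_NH₃/t_F₂ = √(M_NH₃/M_F₂) = √(17.03/38.00) = √0.4482 = 0.6694.
So the time for NH₃ is 12.1 × 0.6694 = 8.100 min.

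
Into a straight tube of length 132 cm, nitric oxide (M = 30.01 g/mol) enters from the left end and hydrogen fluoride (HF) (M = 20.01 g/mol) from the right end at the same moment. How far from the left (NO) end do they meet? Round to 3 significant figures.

In equal time, each gas travels a distance ∝ its rate ∝ 1/√M, so d_NO/d_HF = √(M_HF/M_NO) = √(20.01/30.01) = 0.8166.
With d_NO + d_HF = 132 cm, d_HF = 132/(1 + 0.8166) = 72.66 cm.
d_NO = 132 − 72.66 = 59.3 cm.

59.3 cm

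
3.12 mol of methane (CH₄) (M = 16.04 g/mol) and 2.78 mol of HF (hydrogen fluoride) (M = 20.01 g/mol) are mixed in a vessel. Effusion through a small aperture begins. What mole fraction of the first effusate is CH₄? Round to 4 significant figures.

0.5562

Rate_i ∝ x_i/√M_i (Graham's law weighted by mole fraction), so the effusate composition follows n_i/√M_i.
So x_CH₄ in the escaping gas = (n_CH₄/√M_CH₄) / Σ(n_i/√M_i)
= (3.12/√16.04) / (3.12/√16.04 + 2.78/√20.01) = 0.7790/(0.7790 + 0.6215) = 0.5562.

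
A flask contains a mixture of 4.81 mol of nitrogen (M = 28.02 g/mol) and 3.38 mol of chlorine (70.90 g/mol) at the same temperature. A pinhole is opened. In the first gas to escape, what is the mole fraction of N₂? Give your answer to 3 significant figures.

0.694

Each component's effusion rate ∝ (its partial pressure)·(1/√M) ∝ n_i/√M_i.
Mole fraction of N₂ in the effusate = (n_N₂/√M_N₂) / (n_N₂/√M_N₂ + n_Cl₂/√M_Cl₂)
= (4.81/√28.02) / (4.81/√28.02 + 3.38/√70.90) = 0.9087/(0.9087 + 0.4014) = 0.694.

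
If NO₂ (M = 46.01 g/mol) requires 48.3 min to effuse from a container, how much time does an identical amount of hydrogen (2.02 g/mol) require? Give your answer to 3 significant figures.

10.1 min

From Graham's law, t_H₂/t_NO₂ = √(M_H₂/M_NO₂) = √(2.02/46.01) = √0.04390 = 0.2095.
So the time for H₂ is 48.3 × 0.2095 = 10.1 min.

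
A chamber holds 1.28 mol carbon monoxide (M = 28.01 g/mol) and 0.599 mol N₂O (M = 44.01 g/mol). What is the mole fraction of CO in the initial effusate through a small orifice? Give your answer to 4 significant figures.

0.7282

Rate_i ∝ x_i/√M_i (Graham's law weighted by mole fraction), so the effusate composition follows n_i/√M_i.
x_CO(eff) = (n_CO/√M_CO) / (n_CO/√M_CO + n_N₂O/√M_N₂O)
= (1.28/√28.01) / (1.28/√28.01 + 0.599/√44.01) = 0.2419/(0.2419 + 0.09029) = 0.7282.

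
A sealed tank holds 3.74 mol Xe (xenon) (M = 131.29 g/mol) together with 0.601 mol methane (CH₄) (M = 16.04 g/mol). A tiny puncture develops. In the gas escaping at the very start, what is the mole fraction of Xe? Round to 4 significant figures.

Effusion rate of each component ∝ n_i/√M_i (partial pressure × 1/√M).
Mole fraction of Xe in the effusate = (n_Xe/√M_Xe) / (n_Xe/√M_Xe + n_CH₄/√M_CH₄)
= (3.74/√131.29) / (3.74/√131.29 + 0.601/√16.04) = 0.3264/(0.3264 + 0.1501) = 0.6851.

0.6851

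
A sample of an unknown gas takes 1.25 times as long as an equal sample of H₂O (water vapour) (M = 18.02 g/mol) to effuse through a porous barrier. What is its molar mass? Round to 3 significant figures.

28.2 g/mol

Using Graham's law: t_X/t_H₂O = √(M_X/M_H₂O).
1.25 = √(M_X/18.02)
M_X = 18.02 × 1.25² = 18.02 × 1.562 = 28.2 g/mol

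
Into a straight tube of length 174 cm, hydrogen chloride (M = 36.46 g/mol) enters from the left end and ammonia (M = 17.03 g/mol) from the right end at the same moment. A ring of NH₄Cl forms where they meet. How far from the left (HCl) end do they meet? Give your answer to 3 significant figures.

70.6 cm

Graham's law gives d_HCl/d_NH₃ = rate_HCl/rate_NH₃ = √(M_NH₃/M_HCl) = √(17.03/36.46) = 0.6834.
With d_HCl + d_NH₃ = 174 cm, d_NH₃ = 174/(1 + 0.6834) = 103.4 cm.
d_HCl = 174 − 103.4 = 70.6 cm.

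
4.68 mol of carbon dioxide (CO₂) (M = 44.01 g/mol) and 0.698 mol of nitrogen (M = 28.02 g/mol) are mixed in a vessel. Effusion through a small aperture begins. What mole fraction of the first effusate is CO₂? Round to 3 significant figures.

0.843

The effusion rate of species i is ∝ p_i/√M_i ∝ n_i/√M_i.
Mole fraction of CO₂ in the effusate = (n_CO₂/√M_CO₂) / (n_CO₂/√M_CO₂ + n_N₂/√M_N₂)
= (4.68/√44.01) / (4.68/√44.01 + 0.698/√28.02) = 0.7055/(0.7055 + 0.1319) = 0.843.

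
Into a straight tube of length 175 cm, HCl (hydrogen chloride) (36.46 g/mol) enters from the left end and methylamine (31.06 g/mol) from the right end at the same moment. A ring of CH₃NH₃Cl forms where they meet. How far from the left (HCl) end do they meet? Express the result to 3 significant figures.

84.0 cm

The fronts meet when d_HCl + d_CH₃NH₂ = L with d_HCl/d_CH₃NH₂ = √(M_CH₃NH₂/M_HCl) (Graham's law). Here √(M_CH₃NH₂/M_HCl) = √(31.06/36.46) = 0.9230.
With d_HCl + d_CH₃NH₂ = 175 cm, d_CH₃NH₂ = 175/(1 + 0.9230) = 91.00 cm.
d_HCl = 175 − 91.00 = 84.0 cm.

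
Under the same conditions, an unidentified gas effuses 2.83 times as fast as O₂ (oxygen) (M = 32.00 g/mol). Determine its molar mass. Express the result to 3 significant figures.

4.00 g/mol

Since effusion rate ∝ 1/√M, rate_X/rate_O₂ = √(M_O₂/M_X).
2.83 = √(32.00/M_X)
M_X = 32.00 / 2.83² = 32.00 / 8.009 = 4.00 g/mol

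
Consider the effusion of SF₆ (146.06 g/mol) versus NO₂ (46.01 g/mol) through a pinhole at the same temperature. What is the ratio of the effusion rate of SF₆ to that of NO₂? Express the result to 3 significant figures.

Using Graham's law: rate_SF₆/rate_NO₂ = √(M_NO₂/M_SF₆) = √(46.01/146.06) = √0.3150 = 0.561.

0.561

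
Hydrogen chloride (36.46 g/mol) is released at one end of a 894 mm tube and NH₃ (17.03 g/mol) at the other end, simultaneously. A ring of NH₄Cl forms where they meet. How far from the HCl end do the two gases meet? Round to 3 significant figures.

Distances travelled in equal time are proportional to diffusion rates, so d_HCl/d_NH₃ = √(M_NH₃/M_HCl) = √(17.03/36.46) = 0.6834.
With d_HCl + d_NH₃ = 894 mm, d_NH₃ = 894/(1 + 0.6834) = 531.1 mm.
d_HCl = 894 − 531.1 = 363 mm.

363 mm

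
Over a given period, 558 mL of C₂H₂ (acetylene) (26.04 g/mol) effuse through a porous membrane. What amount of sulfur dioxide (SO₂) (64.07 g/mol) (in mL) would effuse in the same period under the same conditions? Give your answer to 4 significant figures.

355.7 mL

Since effusion rate ∝ 1/√M, rate_SO₂/rate_C₂H₂ = √(M_C₂H₂/M_SO₂) = √(26.04/64.07) = √0.4064 = 0.6375.
So the volume for SO₂ is 558 × 0.6375 = 355.7 mL.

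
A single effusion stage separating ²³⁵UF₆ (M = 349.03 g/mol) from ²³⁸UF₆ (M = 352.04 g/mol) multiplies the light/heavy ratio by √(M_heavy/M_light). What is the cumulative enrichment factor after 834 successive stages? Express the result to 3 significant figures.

35.9

Overall factor = α^834 with α = √(352.04/349.03), i.e. (352.04/349.03)^(834/2).
= 1.00862^417 = 35.9.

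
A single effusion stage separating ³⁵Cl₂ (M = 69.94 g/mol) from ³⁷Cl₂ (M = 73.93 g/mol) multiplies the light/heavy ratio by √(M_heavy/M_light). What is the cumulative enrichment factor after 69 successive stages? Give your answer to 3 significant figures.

6.78

The single-stage factor is √(M_heavy/M_light), so 69 stages give [√(73.93/69.94)]^69 = (73.93/69.94)^(69/2).
= 1.05705^(69/2) = 6.78.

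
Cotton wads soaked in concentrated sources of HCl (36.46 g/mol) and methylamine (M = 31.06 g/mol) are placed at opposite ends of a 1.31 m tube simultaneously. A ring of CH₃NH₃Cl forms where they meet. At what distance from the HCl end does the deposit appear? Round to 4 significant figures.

0.6288 m

Graham's law gives d_HCl/d_CH₃NH₂ = rate_HCl/rate_CH₃NH₂ = √(M_CH₃NH₂/M_HCl) = √(31.06/36.46) = 0.9230.
With d_HCl + d_CH₃NH₂ = 1.31 m, d_CH₃NH₂ = 1.31/(1 + 0.9230) = 0.6812 m.
d_HCl = 1.31 − 0.6812 = 0.6288 m.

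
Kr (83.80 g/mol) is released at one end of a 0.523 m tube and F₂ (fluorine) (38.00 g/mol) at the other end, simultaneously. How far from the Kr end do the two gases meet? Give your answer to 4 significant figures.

Distances travelled in equal time are proportional to diffusion rates, so d_Kr/d_F₂ = √(M_F₂/M_Kr) = √(38.00/83.80) = 0.6734.
With d_Kr + d_F₂ = 0.523 m, d_F₂ = 0.523/(1 + 0.6734) = 0.3125 m.
d_Kr = 0.523 − 0.3125 = 0.2105 m.

0.2105 m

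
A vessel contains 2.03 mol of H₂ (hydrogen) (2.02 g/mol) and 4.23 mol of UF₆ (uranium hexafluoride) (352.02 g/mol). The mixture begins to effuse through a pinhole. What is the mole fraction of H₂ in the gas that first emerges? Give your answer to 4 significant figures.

Rate_i ∝ x_i/√M_i (Graham's law weighted by mole fraction), so the effusate composition follows n_i/√M_i.
So x_H₂ in the escaping gas = (n_H₂/√M_H₂) / Σ(n_i/√M_i)
= (2.03/√2.02) / (2.03/√2.02 + 4.23/√352.02) = 1.428/(1.428 + 0.2255) = 0.8637.

0.8637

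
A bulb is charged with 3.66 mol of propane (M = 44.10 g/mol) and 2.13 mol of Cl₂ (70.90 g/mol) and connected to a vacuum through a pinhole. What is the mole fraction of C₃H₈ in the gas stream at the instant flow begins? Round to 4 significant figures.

Rate_i ∝ x_i/√M_i (Graham's law weighted by mole fraction), so the effusate composition follows n_i/√M_i.
So x_C₃H₈ in the escaping gas = (n_C₃H₈/√M_C₃H₈) / Σ(n_i/√M_i)
= (3.66/√44.10) / (3.66/√44.10 + 2.13/√70.90) = 0.5511/(0.5511 + 0.2530) = 0.6854.

0.6854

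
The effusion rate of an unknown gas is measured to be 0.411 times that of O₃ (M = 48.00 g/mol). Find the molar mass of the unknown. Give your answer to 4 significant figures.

284.2 g/mol

By Graham's law, rate_X/rate_O₃ = √(M_O₃/M_X).
0.411 = √(48.00/M_X)
M_X = 48.00 / 0.411² = 48.00 / 0.1689 = 284.2 g/mol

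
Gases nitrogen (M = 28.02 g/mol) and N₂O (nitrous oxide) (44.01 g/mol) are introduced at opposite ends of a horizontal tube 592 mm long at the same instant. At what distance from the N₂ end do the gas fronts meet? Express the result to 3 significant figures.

Distances travelled in equal time are proportional to diffusion rates, so d_N₂/d_N₂O = √(M_N₂O/M_N₂) = √(44.01/28.02) = 1.253.
With d_N₂ + d_N₂O = 592 mm, d_N₂O = 592/(1 + 1.253) = 262.7 mm.
d_N₂ = 592 − 262.7 = 329 mm.

329 mm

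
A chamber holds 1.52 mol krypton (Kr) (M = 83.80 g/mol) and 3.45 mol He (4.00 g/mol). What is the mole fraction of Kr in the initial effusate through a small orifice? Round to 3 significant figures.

The effusion rate of species i is ∝ p_i/√M_i ∝ n_i/√M_i.
Mole fraction of Kr in the effusate = (n_Kr/√M_Kr) / (n_Kr/√M_Kr + n_He/√M_He)
= (1.52/√83.80) / (1.52/√83.80 + 3.45/√4.00) = 0.1660/(0.1660 + 1.725) = 0.0878.

0.0878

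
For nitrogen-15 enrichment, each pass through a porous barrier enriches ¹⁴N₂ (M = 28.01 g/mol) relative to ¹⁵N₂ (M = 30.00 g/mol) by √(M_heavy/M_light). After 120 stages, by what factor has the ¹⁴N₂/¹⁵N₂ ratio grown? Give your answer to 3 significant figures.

Each stage multiplies the ratio by α = √(30.00/28.01), so after 120 stages the overall factor is α^120 = (30.00/28.01)^(120/2).
= 1.07105^60 = 61.4.

61.4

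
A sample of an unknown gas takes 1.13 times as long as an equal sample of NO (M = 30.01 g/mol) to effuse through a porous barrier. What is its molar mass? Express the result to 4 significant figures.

38.32 g/mol

From Graham's law, t_X/t_NO = √(M_X/M_NO).
1.13 = √(M_X/30.01)
M_X = 30.01 × 1.13² = 30.01 × 1.277 = 38.32 g/mol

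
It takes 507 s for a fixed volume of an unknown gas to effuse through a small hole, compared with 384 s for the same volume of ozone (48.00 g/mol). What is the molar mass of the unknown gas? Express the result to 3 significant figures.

83.7 g/mol

By Graham's law, t_X/t_O₃ = √(M_X/M_O₃).
507/384 = 1.320 = √(M_X/48.00)
M_X = 48.00 × 1.320² = 48.00 × 1.743 = 83.7 g/mol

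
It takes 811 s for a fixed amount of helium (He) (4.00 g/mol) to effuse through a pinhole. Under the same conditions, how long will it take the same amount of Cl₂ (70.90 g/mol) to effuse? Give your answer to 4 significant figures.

3414 s

Since effusion rate ∝ 1/√M, t_Cl₂/t_He = √(M_Cl₂/M_He) = √(70.90/4.00) = √17.73 = 4.210.
So the time for Cl₂ is 811 × 4.210 = 3414 s.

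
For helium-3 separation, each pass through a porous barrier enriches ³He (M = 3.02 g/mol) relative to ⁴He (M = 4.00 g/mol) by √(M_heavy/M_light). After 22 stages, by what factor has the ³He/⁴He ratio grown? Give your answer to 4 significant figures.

Overall factor = α^22 with α = √(4.00/3.02), i.e. (4.00/3.02)^(22/2).
= 1.32450^11 = 22.01.

22.01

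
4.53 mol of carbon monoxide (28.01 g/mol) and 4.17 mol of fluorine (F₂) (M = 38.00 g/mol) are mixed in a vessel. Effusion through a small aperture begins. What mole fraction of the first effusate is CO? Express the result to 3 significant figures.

0.559

Effusion rate of each component ∝ n_i/√M_i (partial pressure × 1/√M).
Mole fraction of CO in the effusate = (n_CO/√M_CO) / (n_CO/√M_CO + n_F₂/√M_F₂)
= (4.53/√28.01) / (4.53/√28.01 + 4.17/√38.00) = 0.8559/(0.8559 + 0.6765) = 0.559.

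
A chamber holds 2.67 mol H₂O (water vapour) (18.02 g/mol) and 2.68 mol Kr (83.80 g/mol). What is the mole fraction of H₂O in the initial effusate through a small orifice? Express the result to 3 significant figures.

0.682

Each component's effusion rate ∝ (its partial pressure)·(1/√M) ∝ n_i/√M_i.
So x_H₂O in the escaping gas = (n_H₂O/√M_H₂O) / Σ(n_i/√M_i)
= (2.67/√18.02) / (2.67/√18.02 + 2.68/√83.80) = 0.6290/(0.6290 + 0.2928) = 0.682.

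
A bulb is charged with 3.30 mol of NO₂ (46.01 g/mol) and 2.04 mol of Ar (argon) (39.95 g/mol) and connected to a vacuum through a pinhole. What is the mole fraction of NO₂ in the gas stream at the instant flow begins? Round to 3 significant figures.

The effusion rate of species i is ∝ p_i/√M_i ∝ n_i/√M_i.
So x_NO₂ in the escaping gas = (n_NO₂/√M_NO₂) / Σ(n_i/√M_i)
= (3.30/√46.01) / (3.30/√46.01 + 2.04/√39.95) = 0.4865/(0.4865 + 0.3228) = 0.601.

0.601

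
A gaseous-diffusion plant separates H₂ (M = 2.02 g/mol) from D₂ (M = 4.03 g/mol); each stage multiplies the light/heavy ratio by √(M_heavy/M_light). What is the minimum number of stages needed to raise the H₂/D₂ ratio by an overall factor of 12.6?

8

With α = √(4.03/2.02) per stage, ln α = ½ ln(1.99505) = 0.3453.
Need α^N ≥ 12.6 ⇒ N ≥ ln(12.6) / ln α = 2.534 / 0.3453 = 7.34.
Minimum whole number of stages: N = 8.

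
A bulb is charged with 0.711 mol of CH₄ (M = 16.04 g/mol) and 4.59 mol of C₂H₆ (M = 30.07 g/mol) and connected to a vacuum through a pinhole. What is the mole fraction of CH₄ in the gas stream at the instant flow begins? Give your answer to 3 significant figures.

Effusion rate of each component ∝ n_i/√M_i (partial pressure × 1/√M).
Mole fraction of CH₄ in the effusate = (n_CH₄/√M_CH₄) / (n_CH₄/√M_CH₄ + n_C₂H₆/√M_C₂H₆)
= (0.711/√16.04) / (0.711/√16.04 + 4.59/√30.07) = 0.1775/(0.1775 + 0.8370) = 0.175.

0.175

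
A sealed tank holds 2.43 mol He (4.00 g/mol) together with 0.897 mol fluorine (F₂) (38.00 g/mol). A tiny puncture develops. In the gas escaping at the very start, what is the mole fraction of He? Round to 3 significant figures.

The effusion rate of species i is ∝ p_i/√M_i ∝ n_i/√M_i.
So x_He in the escaping gas = (n_He/√M_He) / Σ(n_i/√M_i)
= (2.43/√4.00) / (2.43/√4.00 + 0.897/√38.00) = 1.215/(1.215 + 0.1455) = 0.893.

0.893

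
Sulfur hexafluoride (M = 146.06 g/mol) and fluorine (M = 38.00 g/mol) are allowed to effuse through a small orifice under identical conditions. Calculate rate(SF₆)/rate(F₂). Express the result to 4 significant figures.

Using Graham's law: rate_SF₆/rate_F₂ = √(M_F₂/M_SF₆) = √(38.00/146.06) = √0.2602 = 0.5101.

0.5101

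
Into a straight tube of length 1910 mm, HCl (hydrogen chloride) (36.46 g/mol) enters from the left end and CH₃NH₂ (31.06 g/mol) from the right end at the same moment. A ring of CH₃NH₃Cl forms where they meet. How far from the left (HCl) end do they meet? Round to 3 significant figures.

917 mm

Graham's law gives d_HCl/d_CH₃NH₂ = rate_HCl/rate_CH₃NH₂ = √(M_CH₃NH₂/M_HCl) = √(31.06/36.46) = 0.9230.
With d_HCl + d_CH₃NH₂ = 1910 mm, d_CH₃NH₂ = 1910/(1 + 0.9230) = 993.2 mm.
d_HCl = 1910 − 993.2 = 917 mm.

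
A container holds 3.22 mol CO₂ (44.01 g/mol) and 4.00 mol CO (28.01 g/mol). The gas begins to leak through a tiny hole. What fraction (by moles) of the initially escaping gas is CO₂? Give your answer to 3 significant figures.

The effusion rate of species i is ∝ p_i/√M_i ∝ n_i/√M_i.
So x_CO₂ in the escaping gas = (n_CO₂/√M_CO₂) / Σ(n_i/√M_i)
= (3.22/√44.01) / (3.22/√44.01 + 4.00/√28.01) = 0.4854/(0.4854 + 0.7558) = 0.391.

0.391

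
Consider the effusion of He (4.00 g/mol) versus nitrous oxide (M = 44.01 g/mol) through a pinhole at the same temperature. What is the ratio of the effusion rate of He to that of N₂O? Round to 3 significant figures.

Using Graham's law: rate_He/rate_N₂O = √(M_N₂O/M_He) = √(44.01/4.00) = √11.00 = 3.32.

3.32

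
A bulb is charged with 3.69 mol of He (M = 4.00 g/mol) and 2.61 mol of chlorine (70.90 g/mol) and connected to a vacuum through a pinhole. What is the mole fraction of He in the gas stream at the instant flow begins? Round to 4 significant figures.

0.8562

The effusion rate of species i is ∝ p_i/√M_i ∝ n_i/√M_i.
Mole fraction of He in the effusate = (n_He/√M_He) / (n_He/√M_He + n_Cl₂/√M_Cl₂)
= (3.69/√4.00) / (3.69/√4.00 + 2.61/√70.90) = 1.845/(1.845 + 0.3100) = 0.8562.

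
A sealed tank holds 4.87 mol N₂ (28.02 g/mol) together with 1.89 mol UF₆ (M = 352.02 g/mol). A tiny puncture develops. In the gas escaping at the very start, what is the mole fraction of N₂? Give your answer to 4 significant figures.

Effusion rate of each component ∝ n_i/√M_i (partial pressure × 1/√M).
x_N₂(eff) = (n_N₂/√M_N₂) / (n_N₂/√M_N₂ + n_UF₆/√M_UF₆)
= (4.87/√28.02) / (4.87/√28.02 + 1.89/√352.02) = 0.9200/(0.9200 + 0.1007) = 0.9013.

0.9013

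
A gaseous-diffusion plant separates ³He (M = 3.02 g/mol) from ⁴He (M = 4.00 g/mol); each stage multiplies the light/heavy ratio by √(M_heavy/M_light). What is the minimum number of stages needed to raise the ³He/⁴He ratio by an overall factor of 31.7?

With α = √(4.00/3.02) per stage, ln α = ½ ln(1.32450) = 0.1405.
Need α^N ≥ 31.7 ⇒ N ≥ ln(31.7) / ln α = 3.456 / 0.1405 = 24.60.
So at least 25 stages are needed.

25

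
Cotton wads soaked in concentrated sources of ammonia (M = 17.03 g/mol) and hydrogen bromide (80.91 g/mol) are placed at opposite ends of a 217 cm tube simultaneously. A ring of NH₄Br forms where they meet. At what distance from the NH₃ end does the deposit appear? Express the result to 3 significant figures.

149 cm

Graham's law gives d_NH₃/d_HBr = rate_NH₃/rate_HBr = √(M_HBr/M_NH₃) = √(80.91/17.03) = 2.180.
With d_NH₃ + d_HBr = 217 cm, d_HBr = 217/(1 + 2.180) = 68.25 cm.
d_NH₃ = 217 − 68.25 = 149 cm.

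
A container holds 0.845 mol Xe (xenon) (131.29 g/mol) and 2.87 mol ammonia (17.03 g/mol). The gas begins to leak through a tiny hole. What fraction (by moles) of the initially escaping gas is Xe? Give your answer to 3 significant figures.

The effusion rate of species i is ∝ p_i/√M_i ∝ n_i/√M_i.
So x_Xe in the escaping gas = (n_Xe/√M_Xe) / Σ(n_i/√M_i)
= (0.845/√131.29) / (0.845/√131.29 + 2.87/√17.03) = 0.07375/(0.07375 + 0.6955) = 0.0959.

0.0959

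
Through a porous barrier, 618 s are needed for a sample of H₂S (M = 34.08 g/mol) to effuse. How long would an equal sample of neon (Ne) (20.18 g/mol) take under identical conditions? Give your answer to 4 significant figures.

From Graham's law, t_Ne/t_H₂S = √(M_Ne/M_H₂S) = √(20.18/34.08) = √0.5921 = 0.7695.
So the time for Ne is 618 × 0.7695 = 475.6 s.

475.6 s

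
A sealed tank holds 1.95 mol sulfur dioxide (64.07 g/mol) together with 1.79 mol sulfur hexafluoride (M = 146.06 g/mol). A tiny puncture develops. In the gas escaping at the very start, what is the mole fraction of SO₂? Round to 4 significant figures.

Each component's effusion rate ∝ (its partial pressure)·(1/√M) ∝ n_i/√M_i.
x_SO₂(eff) = (n_SO₂/√M_SO₂) / (n_SO₂/√M_SO₂ + n_SF₆/√M_SF₆)
= (1.95/√64.07) / (1.95/√64.07 + 1.79/√146.06) = 0.2436/(0.2436 + 0.1481) = 0.6219.

0.6219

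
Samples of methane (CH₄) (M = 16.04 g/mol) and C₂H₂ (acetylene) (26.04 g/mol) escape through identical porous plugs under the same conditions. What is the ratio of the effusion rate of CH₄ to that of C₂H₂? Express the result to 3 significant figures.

Since effusion rate ∝ 1/√M, rate_CH₄/rate_C₂H₂ = √(M_C₂H₂/M_CH₄) = √(26.04/16.04) = √1.623 = 1.27.

1.27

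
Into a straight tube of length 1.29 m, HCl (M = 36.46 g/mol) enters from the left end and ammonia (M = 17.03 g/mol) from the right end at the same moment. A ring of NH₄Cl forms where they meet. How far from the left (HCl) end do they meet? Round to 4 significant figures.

In equal time, each gas travels a distance ∝ its rate ∝ 1/√M, so d_HCl/d_NH₃ = √(M_NH₃/M_HCl) = √(17.03/36.46) = 0.6834.
With d_HCl + d_NH₃ = 1.29 m, d_NH₃ = 1.29/(1 + 0.6834) = 0.7663 m.
d_HCl = 1.29 − 0.7663 = 0.5237 m.

0.5237 m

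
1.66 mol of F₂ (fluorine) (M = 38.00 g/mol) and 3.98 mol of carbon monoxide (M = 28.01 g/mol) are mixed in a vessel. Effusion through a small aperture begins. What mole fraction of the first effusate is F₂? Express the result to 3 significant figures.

The effusion rate of species i is ∝ p_i/√M_i ∝ n_i/√M_i.
So x_F₂ in the escaping gas = (n_F₂/√M_F₂) / Σ(n_i/√M_i)
= (1.66/√38.00) / (1.66/√38.00 + 3.98/√28.01) = 0.2693/(0.2693 + 0.7520) = 0.264.

0.264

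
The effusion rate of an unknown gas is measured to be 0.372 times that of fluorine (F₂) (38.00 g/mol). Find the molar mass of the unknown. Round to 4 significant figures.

Graham's law gives rate_X/rate_F₂ = √(M_F₂/M_X).
0.372 = √(38.00/M_X)
M_X = 38.00 / 0.372² = 38.00 / 0.1384 = 274.6 g/mol

274.6 g/mol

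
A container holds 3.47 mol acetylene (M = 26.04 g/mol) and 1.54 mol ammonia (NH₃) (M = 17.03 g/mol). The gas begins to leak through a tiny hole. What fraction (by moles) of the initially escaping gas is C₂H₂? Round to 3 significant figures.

Rate_i ∝ x_i/√M_i (Graham's law weighted by mole fraction), so the effusate composition follows n_i/√M_i.
x_C₂H₂(eff) = (n_C₂H₂/√M_C₂H₂) / (n_C₂H₂/√M_C₂H₂ + n_NH₃/√M_NH₃)
= (3.47/√26.04) / (3.47/√26.04 + 1.54/√17.03) = 0.6800/(0.6800 + 0.3732) = 0.646.

0.646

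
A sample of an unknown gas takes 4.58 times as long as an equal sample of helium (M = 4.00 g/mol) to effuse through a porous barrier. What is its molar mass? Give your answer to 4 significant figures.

Graham's law gives t_X/t_He = √(M_X/M_He).
4.58 = √(M_X/4.00)
M_X = 4.00 × 4.58² = 4.00 × 20.98 = 83.91 g/mol

83.91 g/mol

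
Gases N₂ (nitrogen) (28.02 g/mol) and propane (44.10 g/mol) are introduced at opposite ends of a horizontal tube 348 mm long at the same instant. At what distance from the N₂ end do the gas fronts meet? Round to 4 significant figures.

193.6 mm

The fronts meet when d_N₂ + d_C₃H₈ = L with d_N₂/d_C₃H₈ = √(M_C₃H₈/M_N₂) (Graham's law). Here √(M_C₃H₈/M_N₂) = √(44.10/28.02) = 1.255.
With d_N₂ + d_C₃H₈ = 348 mm, d_C₃H₈ = 348/(1 + 1.255) = 154.4 mm.
d_N₂ = 348 − 154.4 = 193.6 mm.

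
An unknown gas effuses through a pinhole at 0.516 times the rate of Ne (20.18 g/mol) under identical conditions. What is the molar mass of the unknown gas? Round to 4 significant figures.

Since effusion rate ∝ 1/√M, rate_X/rate_Ne = √(M_Ne/M_X).
0.516 = √(20.18/M_X)
M_X = 20.18 / 0.516² = 20.18 / 0.2663 = 75.79 g/mol

75.79 g/mol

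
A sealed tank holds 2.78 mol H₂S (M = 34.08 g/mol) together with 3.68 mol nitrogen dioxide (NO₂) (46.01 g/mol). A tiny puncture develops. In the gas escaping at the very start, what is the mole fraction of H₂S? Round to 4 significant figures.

0.4674

The effusion rate of species i is ∝ p_i/√M_i ∝ n_i/√M_i.
x_H₂S(eff) = (n_H₂S/√M_H₂S) / (n_H₂S/√M_H₂S + n_NO₂/√M_NO₂)
= (2.78/√34.08) / (2.78/√34.08 + 3.68/√46.01) = 0.4762/(0.4762 + 0.5425) = 0.4674.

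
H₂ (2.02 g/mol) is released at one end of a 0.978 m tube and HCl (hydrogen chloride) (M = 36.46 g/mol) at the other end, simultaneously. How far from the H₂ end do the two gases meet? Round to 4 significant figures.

0.7917 m

Distances travelled in equal time are proportional to diffusion rates, so d_H₂/d_HCl = √(M_HCl/M_H₂) = √(36.46/2.02) = 4.248.
With d_H₂ + d_HCl = 0.978 m, d_HCl = 0.978/(1 + 4.248) = 0.1863 m.
d_H₂ = 0.978 − 0.1863 = 0.7917 m.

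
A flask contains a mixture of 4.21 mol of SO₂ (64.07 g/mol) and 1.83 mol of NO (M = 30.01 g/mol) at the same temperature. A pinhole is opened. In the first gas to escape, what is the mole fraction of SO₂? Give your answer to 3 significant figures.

Rate_i ∝ x_i/√M_i (Graham's law weighted by mole fraction), so the effusate composition follows n_i/√M_i.
Mole fraction of SO₂ in the effusate = (n_SO₂/√M_SO₂) / (n_SO₂/√M_SO₂ + n_NO/√M_NO)
= (4.21/√64.07) / (4.21/√64.07 + 1.83/√30.01) = 0.5260/(0.5260 + 0.3341) = 0.612.

0.612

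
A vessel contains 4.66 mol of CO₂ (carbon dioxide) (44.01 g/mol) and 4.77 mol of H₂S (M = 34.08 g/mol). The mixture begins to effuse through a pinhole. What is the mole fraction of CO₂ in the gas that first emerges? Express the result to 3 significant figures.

The effusion rate of species i is ∝ p_i/√M_i ∝ n_i/√M_i.
Mole fraction of CO₂ in the effusate = (n_CO₂/√M_CO₂) / (n_CO₂/√M_CO₂ + n_H₂S/√M_H₂S)
= (4.66/√44.01) / (4.66/√44.01 + 4.77/√34.08) = 0.7024/(0.7024 + 0.8171) = 0.462.

0.462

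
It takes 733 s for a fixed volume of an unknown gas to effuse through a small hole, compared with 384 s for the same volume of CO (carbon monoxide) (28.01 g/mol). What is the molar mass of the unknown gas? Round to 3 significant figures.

102 g/mol

By Graham's law, t_X/t_CO = √(M_X/M_CO).
733/384 = 1.909 = √(M_X/28.01)
M_X = 28.01 × 1.909² = 28.01 × 3.644 = 102 g/mol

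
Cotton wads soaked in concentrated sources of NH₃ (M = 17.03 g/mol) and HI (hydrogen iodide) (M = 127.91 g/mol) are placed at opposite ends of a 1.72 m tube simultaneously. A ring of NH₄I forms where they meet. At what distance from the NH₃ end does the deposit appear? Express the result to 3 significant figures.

1.26 m

Distances travelled in equal time are proportional to diffusion rates, so d_NH₃/d_HI = √(M_HI/M_NH₃) = √(127.91/17.03) = 2.741.
With d_NH₃ + d_HI = 1.72 m, d_HI = 1.72/(1 + 2.741) = 0.4598 m.
d_NH₃ = 1.72 − 0.4598 = 1.26 m.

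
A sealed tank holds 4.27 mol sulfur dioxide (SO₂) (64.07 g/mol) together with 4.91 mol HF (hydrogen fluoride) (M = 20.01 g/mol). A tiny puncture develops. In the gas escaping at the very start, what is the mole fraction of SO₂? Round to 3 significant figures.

0.327

Effusion rate of each component ∝ n_i/√M_i (partial pressure × 1/√M).
So x_SO₂ in the escaping gas = (n_SO₂/√M_SO₂) / Σ(n_i/√M_i)
= (4.27/√64.07) / (4.27/√64.07 + 4.91/√20.01) = 0.5335/(0.5335 + 1.098) = 0.327.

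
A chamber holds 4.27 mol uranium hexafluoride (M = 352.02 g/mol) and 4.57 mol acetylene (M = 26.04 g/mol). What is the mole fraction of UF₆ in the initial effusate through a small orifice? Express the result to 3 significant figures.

0.203

Rate_i ∝ x_i/√M_i (Graham's law weighted by mole fraction), so the effusate composition follows n_i/√M_i.
So x_UF₆ in the escaping gas = (n_UF₆/√M_UF₆) / Σ(n_i/√M_i)
= (4.27/√352.02) / (4.27/√352.02 + 4.57/√26.04) = 0.2276/(0.2276 + 0.8956) = 0.203.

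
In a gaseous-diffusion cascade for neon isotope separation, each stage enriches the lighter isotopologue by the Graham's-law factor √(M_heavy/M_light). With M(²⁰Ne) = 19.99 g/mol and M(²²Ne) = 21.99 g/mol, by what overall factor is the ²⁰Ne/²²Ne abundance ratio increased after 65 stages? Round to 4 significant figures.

Overall factor = α^65 with α = √(21.99/19.99), i.e. (21.99/19.99)^(65/2).
= 1.10005^(65/2) = 22.18.

22.18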